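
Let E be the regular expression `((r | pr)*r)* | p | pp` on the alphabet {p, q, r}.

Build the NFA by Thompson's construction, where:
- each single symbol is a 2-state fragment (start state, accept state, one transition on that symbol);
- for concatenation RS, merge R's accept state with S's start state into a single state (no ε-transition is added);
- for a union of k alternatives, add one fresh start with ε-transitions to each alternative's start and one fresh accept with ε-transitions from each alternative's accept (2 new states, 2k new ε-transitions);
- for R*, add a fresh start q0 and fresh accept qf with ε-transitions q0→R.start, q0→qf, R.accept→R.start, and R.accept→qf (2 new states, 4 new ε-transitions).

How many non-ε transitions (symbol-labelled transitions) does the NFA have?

7

Building bottom-up:
Each of the 7 symbol leaves contributes exactly 1 symbol transition.
  pr = 2 symbol transitions
  r | pr = 3 symbol transitions
  (r | pr)* = 3 symbol transitions
  (r | pr)*r = 4 symbol transitions
  ((r | pr)*r)* = 4 symbol transitions
  pp = 2 symbol transitions
  ((r | pr)*r)* | p | pp = 7 symbol transitions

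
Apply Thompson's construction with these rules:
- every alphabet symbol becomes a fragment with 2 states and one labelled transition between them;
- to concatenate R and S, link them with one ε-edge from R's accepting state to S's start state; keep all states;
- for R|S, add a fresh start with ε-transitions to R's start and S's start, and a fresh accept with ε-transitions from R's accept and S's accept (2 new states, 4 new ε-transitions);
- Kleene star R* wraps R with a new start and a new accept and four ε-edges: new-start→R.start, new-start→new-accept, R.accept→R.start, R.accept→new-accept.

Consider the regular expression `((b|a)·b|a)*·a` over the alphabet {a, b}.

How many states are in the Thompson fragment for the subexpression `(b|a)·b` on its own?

Fragment for `(b|a)·b`:
Each of the 3 symbol leaves contributes a 2-state fragment.
  b|a → 6 states
  (b|a)·b → 8 states

8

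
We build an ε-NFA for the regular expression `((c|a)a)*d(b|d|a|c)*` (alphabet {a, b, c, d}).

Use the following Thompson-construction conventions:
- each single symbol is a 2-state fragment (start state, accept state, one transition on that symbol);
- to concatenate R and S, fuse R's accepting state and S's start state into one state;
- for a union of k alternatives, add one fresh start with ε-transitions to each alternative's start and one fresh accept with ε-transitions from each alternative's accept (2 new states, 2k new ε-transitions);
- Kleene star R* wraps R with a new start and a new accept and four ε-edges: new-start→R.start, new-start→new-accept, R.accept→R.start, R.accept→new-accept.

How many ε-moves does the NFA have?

20

Per subexpression:
Each of the 8 symbol leaves contributes 0 ε-transitions.
  c|a = 4 ε-transitions
  (c|a)a = 4 ε-transitions
  ((c|a)a)* = 8 ε-transitions
  b|d|a|c = 8 ε-transitions
  (b|d|a|c)* = 12 ε-transitions
  ((c|a)a)*d(b|d|a|c)* = 20 ε-transitions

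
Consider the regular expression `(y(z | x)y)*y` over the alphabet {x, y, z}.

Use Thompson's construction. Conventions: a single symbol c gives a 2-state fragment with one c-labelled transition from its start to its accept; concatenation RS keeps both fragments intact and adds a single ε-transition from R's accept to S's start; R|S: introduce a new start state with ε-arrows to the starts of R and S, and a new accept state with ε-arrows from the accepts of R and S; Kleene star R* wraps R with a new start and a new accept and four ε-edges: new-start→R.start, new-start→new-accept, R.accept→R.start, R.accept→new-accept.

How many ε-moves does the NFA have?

11

Building bottom-up:
Each of the 5 symbol leaves contributes 0 ε-transitions.
  z | x = 4 ε-transitions
  y(z | x)y = 6 ε-transitions
  (y(z | x)y)* = 10 ε-transitions
  (y(z | x)y)*y = 11 ε-transitions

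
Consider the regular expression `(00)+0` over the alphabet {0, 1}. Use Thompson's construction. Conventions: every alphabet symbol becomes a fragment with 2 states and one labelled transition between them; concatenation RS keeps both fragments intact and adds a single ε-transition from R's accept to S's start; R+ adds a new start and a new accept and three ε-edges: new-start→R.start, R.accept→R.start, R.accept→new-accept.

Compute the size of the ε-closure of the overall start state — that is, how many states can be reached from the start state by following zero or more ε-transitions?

2

Compute the ε-closure size of each fragment's start state recursively; a symbol fragment's start has no outgoing ε-edge, so its closure is just itself (size 1).
  00 → C equals the left operand's closure size = 1 (its accept is not ε-reachable, so the closure stops there)
  (00)+ → C = 1 + 1 = 2 (the body doesn't accept ε, so the new accept is not reached)
  (00)+0 → C equals the left operand's closure size = 2 (its accept is not ε-reachable, so the closure stops there)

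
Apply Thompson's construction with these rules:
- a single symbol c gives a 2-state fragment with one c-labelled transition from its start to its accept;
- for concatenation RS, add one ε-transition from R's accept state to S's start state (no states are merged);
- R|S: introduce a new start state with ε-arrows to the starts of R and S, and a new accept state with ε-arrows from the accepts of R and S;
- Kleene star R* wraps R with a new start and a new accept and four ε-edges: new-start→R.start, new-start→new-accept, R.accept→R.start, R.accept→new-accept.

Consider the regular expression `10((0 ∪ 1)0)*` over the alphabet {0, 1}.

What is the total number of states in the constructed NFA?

14

Per subexpression:
Each of the 5 symbol leaves contributes a 2-state fragment.
  0 ∪ 1 — 6 states
  (0 ∪ 1)0 — 8 states
  ((0 ∪ 1)0)* — 10 states
  10((0 ∪ 1)0)* — 14 states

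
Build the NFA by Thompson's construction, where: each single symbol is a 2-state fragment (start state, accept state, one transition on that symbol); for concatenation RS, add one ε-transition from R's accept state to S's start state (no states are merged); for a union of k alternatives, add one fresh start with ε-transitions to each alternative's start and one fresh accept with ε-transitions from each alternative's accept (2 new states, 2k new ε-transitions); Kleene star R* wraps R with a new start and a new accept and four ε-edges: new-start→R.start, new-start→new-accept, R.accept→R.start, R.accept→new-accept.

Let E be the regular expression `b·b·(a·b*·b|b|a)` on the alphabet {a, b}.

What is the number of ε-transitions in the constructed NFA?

Building bottom-up:
Each of the 7 symbol leaves contributes 0 ε-transitions.
  b* = 4 ε-transitions
  a·b*·b = 6 ε-transitions
  a·b*·b|b|a = 12 ε-transitions
  b·b·(a·b*·b|b|a) = 14 ε-transitions

14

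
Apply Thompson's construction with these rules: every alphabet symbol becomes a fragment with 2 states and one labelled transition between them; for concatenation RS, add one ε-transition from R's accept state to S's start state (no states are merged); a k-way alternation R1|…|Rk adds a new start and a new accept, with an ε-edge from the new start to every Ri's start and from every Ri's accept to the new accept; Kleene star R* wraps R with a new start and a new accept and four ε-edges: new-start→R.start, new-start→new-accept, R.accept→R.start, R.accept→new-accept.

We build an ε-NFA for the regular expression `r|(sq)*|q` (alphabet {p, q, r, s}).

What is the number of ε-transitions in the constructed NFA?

11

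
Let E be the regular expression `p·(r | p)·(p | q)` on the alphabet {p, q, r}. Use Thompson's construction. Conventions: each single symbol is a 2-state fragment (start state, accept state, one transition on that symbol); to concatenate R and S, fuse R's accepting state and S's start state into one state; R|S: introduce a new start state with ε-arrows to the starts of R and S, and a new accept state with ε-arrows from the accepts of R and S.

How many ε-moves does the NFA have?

Bottom-up over the parse tree:
Each of the 5 symbol leaves contributes 0 ε-transitions.
  r | p : 4 ε-transitions
  p | q : 4 ε-transitions
  p·(r | p)·(p | q) : 8 ε-transitions

8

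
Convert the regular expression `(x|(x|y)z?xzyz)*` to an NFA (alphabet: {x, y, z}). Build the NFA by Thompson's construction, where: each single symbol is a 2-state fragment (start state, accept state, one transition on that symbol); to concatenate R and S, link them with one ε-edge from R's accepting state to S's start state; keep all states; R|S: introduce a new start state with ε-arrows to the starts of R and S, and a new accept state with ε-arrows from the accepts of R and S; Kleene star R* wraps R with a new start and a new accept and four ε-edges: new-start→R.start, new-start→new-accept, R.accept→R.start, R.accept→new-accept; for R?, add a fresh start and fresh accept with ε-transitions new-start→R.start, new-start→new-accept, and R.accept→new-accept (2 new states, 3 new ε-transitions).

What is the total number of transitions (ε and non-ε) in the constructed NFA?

28

Building bottom-up:
Each of the 8 symbol leaves contributes 1 transition (1 symbol, 0 ε).
  x|y — 6 transitions (2 symbol, 4 ε)
  z? — 4 transitions (1 symbol, 3 ε)
  (x|y)z?xzyz — 19 transitions (7 symbol, 12 ε)
  x|(x|y)z?xzyz — 24 transitions (8 symbol, 16 ε)
  (x|(x|y)z?xzyz)* — 28 transitions (8 symbol, 20 ε)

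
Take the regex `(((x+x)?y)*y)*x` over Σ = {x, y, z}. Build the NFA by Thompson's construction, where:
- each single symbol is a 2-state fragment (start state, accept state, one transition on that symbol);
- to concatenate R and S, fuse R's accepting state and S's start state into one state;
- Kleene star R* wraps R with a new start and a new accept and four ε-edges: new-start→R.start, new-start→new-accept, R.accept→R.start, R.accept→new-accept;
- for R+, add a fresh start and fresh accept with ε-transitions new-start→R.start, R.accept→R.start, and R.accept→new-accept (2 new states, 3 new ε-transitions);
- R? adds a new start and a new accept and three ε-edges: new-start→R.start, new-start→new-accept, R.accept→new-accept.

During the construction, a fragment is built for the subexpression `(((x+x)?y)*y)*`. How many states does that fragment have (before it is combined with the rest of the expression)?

Fragment for `(((x+x)?y)*y)*`:
Each of the 4 symbol leaves contributes a 2-state fragment.
  x+ → 4 states
  x+x → 5 states
  (x+x)? → 7 states
  (x+x)?y → 8 states
  ((x+x)?y)* → 10 states
  ((x+x)?y)*y → 11 states
  (((x+x)?y)*y)* → 13 states

13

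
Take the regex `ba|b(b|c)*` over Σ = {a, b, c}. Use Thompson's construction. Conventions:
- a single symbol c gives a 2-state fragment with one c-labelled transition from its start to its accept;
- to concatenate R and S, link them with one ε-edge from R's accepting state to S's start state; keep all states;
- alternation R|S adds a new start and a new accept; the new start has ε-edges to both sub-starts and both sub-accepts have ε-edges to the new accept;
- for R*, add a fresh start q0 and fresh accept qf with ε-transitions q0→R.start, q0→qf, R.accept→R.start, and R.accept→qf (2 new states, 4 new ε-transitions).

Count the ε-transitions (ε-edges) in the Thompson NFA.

Building bottom-up:
Each of the 5 symbol leaves contributes 0 ε-transitions.
  ba = 1 ε-transition
  b|c = 4 ε-transitions
  (b|c)* = 8 ε-transitions
  b(b|c)* = 9 ε-transitions
  ba|b(b|c)* = 14 ε-transitions

14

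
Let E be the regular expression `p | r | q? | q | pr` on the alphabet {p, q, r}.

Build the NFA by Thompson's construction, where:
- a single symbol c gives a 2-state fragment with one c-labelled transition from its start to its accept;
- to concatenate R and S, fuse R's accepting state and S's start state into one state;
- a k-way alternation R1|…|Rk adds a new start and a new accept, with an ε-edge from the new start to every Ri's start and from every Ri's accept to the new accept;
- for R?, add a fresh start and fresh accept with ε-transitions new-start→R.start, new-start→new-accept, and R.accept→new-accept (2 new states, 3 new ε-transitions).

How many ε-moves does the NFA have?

13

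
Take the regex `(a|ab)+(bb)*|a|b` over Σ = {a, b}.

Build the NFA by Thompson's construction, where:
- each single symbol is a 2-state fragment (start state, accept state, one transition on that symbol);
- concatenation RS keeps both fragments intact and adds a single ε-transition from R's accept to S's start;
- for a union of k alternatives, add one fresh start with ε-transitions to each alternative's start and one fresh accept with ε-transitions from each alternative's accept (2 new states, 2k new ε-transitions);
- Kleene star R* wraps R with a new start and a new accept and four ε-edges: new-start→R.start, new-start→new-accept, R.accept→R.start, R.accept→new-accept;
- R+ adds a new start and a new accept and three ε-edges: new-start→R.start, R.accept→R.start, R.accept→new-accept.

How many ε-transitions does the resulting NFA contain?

Recursing over subexpressions:
Each of the 7 symbol leaves contributes 0 ε-transitions.
  ab = 1 ε-transition
  a|ab = 5 ε-transitions
  (a|ab)+ = 8 ε-transitions
  bb = 1 ε-transition
  (bb)* = 5 ε-transitions
  (a|ab)+(bb)* = 14 ε-transitions
  (a|ab)+(bb)*|a|b = 20 ε-transitions

20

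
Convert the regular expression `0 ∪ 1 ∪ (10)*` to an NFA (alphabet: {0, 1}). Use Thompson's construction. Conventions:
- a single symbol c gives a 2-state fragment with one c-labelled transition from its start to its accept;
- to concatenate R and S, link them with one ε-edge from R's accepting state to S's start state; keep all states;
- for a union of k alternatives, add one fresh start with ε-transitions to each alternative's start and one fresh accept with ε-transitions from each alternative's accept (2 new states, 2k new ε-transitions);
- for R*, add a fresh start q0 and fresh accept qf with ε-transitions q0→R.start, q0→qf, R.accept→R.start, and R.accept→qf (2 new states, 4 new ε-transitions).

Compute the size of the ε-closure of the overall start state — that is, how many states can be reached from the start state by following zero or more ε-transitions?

7

Compute the ε-closure size of each fragment's start state recursively; a symbol fragment's start has no outgoing ε-edge, so its closure is just itself (size 1).
  10 : same as the first factor's closure: C = 1
  (10)* : new start has ε-edges to the inner start and to the new accept, so C = 2 + 1 = 3
  0 ∪ 1 ∪ (10)* : C = 1 (new start) + (1 + 1 + 3) + 1 (new accept, since some branch ε-reaches its own accept) = 7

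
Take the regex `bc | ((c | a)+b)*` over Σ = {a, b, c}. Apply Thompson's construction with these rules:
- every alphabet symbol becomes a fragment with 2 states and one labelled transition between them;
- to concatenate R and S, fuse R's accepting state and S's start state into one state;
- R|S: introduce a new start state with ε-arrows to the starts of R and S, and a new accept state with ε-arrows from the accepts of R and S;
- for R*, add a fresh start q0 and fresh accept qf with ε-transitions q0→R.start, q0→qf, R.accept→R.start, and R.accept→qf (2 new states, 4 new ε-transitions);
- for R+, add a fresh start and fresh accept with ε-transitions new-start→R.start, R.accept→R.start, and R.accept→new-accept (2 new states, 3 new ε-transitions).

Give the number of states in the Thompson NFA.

16

Building bottom-up:
Each of the 5 symbol leaves contributes a 2-state fragment.
  bc → 3 states
  c | a → 6 states
  (c | a)+ → 8 states
  (c | a)+b → 9 states
  ((c | a)+b)* → 11 states
  bc | ((c | a)+b)* → 16 states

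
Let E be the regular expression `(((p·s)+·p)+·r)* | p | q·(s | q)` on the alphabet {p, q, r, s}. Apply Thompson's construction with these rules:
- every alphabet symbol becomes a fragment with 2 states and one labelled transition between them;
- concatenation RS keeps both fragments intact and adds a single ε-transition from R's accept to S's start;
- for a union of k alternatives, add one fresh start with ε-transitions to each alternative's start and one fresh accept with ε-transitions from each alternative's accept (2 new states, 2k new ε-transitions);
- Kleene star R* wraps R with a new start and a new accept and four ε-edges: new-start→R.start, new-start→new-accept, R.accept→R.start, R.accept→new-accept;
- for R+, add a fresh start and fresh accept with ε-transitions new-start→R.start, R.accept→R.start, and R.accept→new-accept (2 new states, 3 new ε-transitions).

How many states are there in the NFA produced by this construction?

By structural recursion:
Each of the 8 symbol leaves contributes a 2-state fragment.
  p·s → 4 states
  (p·s)+ → 6 states
  (p·s)+·p → 8 states
  ((p·s)+·p)+ → 10 states
  ((p·s)+·p)+·r → 12 states
  (((p·s)+·p)+·r)* → 14 states
  s | q → 6 states
  q·(s | q) → 8 states
  (((p·s)+·p)+·r)* | p | q·(s | q) → 26 states

26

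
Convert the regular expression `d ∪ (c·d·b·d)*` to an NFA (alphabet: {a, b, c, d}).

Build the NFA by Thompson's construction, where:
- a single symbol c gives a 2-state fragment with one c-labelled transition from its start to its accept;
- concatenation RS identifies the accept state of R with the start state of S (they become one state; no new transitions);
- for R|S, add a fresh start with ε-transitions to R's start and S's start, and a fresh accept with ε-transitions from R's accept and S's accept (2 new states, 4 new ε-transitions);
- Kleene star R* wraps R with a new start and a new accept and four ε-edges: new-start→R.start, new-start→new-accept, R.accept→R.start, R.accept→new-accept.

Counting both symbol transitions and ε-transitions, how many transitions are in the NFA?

By structural recursion:
Each of the 5 symbol leaves contributes 1 transition (1 symbol, 0 ε).
  c·d·b·d → 4 transitions (4 symbol, 0 ε)
  (c·d·b·d)* → 8 transitions (4 symbol, 4 ε)
  d ∪ (c·d·b·d)* → 13 transitions (5 symbol, 8 ε)

13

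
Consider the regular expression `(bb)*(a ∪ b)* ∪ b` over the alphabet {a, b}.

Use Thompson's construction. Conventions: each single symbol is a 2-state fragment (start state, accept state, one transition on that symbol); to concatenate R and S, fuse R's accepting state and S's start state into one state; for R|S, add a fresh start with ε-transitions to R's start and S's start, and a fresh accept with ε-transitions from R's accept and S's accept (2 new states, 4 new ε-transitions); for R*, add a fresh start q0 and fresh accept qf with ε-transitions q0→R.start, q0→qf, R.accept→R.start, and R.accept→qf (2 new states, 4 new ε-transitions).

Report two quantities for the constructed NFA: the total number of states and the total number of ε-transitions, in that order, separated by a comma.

16, 16

Bottom-up over the parse tree:
Each of the 5 symbol leaves contributes 2 states and 0 ε-transitions.
  bb — 3 states, 0 ε-transitions
  (bb)* — 5 states, 4 ε-transitions
  a ∪ b — 6 states, 4 ε-transitions
  (a ∪ b)* — 8 states, 8 ε-transitions
  (bb)*(a ∪ b)* — 12 states, 12 ε-transitions
  (bb)*(a ∪ b)* ∪ b — 16 states, 16 ε-transitions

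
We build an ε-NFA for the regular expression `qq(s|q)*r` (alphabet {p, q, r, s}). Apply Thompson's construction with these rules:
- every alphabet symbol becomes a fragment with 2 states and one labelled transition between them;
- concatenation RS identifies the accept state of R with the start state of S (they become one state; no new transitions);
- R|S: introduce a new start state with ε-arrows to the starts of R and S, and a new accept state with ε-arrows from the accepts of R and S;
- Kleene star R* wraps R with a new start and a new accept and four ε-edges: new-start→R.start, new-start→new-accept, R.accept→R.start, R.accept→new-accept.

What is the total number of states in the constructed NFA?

11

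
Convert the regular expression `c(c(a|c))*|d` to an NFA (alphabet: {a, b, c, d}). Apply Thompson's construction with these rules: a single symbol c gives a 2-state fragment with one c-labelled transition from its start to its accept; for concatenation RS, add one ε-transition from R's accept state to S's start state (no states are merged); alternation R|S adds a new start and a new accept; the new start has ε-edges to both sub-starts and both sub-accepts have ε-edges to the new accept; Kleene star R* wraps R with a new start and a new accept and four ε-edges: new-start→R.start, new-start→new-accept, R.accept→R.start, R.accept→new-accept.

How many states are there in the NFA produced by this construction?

Bottom-up over the parse tree:
Each of the 5 symbol leaves contributes a 2-state fragment.
  a|c — 6 states
  c(a|c) — 8 states
  (c(a|c))* — 10 states
  c(c(a|c))* — 12 states
  c(c(a|c))*|d — 16 states

16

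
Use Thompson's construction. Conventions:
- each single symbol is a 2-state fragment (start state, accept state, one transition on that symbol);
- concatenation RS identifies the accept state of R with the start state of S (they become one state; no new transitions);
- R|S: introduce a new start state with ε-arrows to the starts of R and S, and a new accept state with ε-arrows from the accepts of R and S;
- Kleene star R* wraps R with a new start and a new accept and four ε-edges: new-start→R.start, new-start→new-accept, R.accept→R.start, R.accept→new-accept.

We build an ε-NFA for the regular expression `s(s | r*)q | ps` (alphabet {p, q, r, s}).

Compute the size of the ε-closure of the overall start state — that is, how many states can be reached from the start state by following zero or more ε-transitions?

3

Work bottom-up. For each fragment F, track |ε-closure(F.start)| and whether F's accept lies in that closure (i.e. whether F accepts ε). A single-symbol fragment has closure size 1 and does not accept ε.
  r* — the star's fresh start ε-reaches both the body's start and the fresh accept: C = 2 + 1 = 3
  s | r* — new start ε-reaches every alternative's start; at least one alternative accepts ε, so the union's new accept is reached too: C = 1 + 1 + 3 + 1 = 6
  s(s | r*)q — same as the first factor's closure: C = 1
  ps — C equals the left operand's closure size = 1 (its accept is not ε-reachable, so the closure stops there)
  s(s | r*)q | ps — new start ε-reaches every alternative's start; none of them accept ε, so the new accept is not reached: C = 1 + 1 + 1 = 3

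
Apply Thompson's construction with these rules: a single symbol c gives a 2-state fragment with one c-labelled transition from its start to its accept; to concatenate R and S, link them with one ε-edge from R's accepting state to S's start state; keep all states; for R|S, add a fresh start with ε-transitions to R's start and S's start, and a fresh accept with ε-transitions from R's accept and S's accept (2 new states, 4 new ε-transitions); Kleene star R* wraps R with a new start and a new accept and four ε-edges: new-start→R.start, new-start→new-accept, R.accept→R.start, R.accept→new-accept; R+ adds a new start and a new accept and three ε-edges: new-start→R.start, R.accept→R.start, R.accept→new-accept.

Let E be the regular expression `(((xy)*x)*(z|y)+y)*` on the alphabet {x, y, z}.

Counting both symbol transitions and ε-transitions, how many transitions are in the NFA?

Bottom-up over the parse tree:
Each of the 6 symbol leaves contributes 1 transition (1 symbol, 0 ε).
  xy : 3 transitions (2 symbol, 1 ε)
  (xy)* : 7 transitions (2 symbol, 5 ε)
  (xy)*x : 9 transitions (3 symbol, 6 ε)
  ((xy)*x)* : 13 transitions (3 symbol, 10 ε)
  z|y : 6 transitions (2 symbol, 4 ε)
  (z|y)+ : 9 transitions (2 symbol, 7 ε)
  ((xy)*x)*(z|y)+y : 25 transitions (6 symbol, 19 ε)
  (((xy)*x)*(z|y)+y)* : 29 transitions (6 symbol, 23 ε)

29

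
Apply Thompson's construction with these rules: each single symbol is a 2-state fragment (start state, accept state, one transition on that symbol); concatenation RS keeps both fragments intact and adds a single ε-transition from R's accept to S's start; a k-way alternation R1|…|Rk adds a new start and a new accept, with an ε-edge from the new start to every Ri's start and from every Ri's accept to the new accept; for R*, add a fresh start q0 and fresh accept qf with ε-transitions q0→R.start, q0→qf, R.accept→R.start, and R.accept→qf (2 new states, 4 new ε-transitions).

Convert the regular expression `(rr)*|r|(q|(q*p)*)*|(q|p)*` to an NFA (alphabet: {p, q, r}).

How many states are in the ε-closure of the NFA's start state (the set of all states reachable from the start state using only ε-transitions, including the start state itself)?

22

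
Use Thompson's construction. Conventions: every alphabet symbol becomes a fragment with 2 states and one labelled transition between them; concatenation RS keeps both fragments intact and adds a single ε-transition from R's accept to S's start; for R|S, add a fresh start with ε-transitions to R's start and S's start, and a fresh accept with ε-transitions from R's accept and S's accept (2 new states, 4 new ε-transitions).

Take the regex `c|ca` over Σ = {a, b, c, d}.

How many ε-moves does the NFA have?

Building bottom-up:
Each of the 3 symbol leaves contributes 0 ε-transitions.
  ca → 1 ε-transition
  c|ca → 5 ε-transitions

5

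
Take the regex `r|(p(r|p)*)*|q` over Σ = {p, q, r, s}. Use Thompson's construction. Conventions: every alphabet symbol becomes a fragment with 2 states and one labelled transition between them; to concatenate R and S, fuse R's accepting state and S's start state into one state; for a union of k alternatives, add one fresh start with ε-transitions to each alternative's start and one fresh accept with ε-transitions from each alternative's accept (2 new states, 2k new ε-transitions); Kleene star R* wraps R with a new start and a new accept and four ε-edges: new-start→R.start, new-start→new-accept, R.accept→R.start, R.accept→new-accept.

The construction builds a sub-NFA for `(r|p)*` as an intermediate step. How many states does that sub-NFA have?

Fragment for `(r|p)*`:
Each of the 2 symbol leaves contributes a 2-state fragment.
  r|p → 6 states
  (r|p)* → 8 states

8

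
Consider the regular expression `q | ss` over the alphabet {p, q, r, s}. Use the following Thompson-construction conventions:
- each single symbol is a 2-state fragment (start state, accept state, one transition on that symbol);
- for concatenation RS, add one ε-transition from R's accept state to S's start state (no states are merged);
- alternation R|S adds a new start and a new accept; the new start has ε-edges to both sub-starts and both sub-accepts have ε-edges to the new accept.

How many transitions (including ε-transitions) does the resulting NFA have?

Bottom-up over the parse tree:
Each of the 3 symbol leaves contributes 1 transition (1 symbol, 0 ε).
  ss — 3 transitions (2 symbol, 1 ε)
  q | ss — 8 transitions (3 symbol, 5 ε)

8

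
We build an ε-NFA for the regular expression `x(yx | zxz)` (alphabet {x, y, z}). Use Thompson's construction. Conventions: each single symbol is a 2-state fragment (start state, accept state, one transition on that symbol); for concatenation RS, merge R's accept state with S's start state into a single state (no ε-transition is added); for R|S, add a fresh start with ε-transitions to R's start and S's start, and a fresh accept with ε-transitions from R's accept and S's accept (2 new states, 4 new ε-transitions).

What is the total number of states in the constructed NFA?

10

Recursing over subexpressions:
Each of the 6 symbol leaves contributes a 2-state fragment.
  yx — 3 states
  zxz — 4 states
  yx | zxz — 9 states
  x(yx | zxz) — 10 states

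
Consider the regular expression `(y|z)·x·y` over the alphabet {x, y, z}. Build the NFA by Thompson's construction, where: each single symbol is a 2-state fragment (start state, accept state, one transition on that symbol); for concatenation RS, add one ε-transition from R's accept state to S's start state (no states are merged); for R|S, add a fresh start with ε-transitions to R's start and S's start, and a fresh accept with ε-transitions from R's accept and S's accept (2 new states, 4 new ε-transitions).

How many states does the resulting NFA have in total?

Recursing over subexpressions:
Each of the 4 symbol leaves contributes a 2-state fragment.
  y|z = 6 states
  (y|z)·x·y = 10 states

10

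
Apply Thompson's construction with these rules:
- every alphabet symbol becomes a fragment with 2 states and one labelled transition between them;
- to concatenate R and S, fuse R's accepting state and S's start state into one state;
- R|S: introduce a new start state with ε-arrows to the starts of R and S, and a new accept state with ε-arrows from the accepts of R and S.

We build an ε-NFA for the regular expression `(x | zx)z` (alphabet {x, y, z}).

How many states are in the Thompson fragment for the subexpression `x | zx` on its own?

7

Fragment for `x | zx`:
Each of the 3 symbol leaves contributes a 2-state fragment.
  zx : 3 states
  x | zx : 7 states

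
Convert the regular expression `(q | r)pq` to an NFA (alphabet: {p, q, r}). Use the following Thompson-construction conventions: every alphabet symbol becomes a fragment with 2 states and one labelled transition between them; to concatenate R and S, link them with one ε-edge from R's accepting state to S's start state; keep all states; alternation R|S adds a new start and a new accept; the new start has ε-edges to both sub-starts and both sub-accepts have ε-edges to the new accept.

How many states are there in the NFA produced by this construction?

10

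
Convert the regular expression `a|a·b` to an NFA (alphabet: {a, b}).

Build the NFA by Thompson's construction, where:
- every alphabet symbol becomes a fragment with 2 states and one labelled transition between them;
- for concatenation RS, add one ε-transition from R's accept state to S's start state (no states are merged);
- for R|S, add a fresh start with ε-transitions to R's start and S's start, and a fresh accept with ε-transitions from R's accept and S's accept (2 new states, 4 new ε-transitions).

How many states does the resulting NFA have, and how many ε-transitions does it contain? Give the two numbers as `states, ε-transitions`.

Bottom-up over the parse tree:
Each of the 3 symbol leaves contributes 2 states and 0 ε-transitions.
  a·b — 4 states, 1 ε-transition
  a|a·b — 8 states, 5 ε-transitions

8, 5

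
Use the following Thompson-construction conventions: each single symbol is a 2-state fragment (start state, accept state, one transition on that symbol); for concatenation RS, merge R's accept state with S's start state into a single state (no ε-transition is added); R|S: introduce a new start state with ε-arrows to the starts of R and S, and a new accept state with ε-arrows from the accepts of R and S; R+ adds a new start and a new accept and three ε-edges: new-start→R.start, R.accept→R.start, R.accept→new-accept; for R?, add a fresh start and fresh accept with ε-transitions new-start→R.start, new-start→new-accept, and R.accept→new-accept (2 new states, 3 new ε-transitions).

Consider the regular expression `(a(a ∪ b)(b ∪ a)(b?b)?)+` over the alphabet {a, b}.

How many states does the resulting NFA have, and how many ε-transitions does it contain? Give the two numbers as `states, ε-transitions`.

Per subexpression:
Each of the 7 symbol leaves contributes 2 states and 0 ε-transitions.
  a ∪ b = 6 states, 4 ε-transitions
  b ∪ a = 6 states, 4 ε-transitions
  b? = 4 states, 3 ε-transitions
  b?b = 5 states, 3 ε-transitions
  (b?b)? = 7 states, 6 ε-transitions
  a(a ∪ b)(b ∪ a)(b?b)? = 18 states, 14 ε-transitions
  (a(a ∪ b)(b ∪ a)(b?b)?)+ = 20 states, 17 ε-transitions

20, 17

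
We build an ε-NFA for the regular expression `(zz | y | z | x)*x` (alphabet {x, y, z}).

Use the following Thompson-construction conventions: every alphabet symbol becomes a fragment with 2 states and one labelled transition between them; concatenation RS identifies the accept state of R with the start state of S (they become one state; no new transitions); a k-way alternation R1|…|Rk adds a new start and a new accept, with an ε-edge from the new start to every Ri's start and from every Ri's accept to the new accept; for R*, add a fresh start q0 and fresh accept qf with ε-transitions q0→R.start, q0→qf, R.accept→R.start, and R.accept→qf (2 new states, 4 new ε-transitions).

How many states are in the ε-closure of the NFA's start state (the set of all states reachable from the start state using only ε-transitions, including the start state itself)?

7

Work bottom-up. For each fragment F, track |ε-closure(F.start)| and whether F's accept lies in that closure (i.e. whether F accepts ε). A single-symbol fragment has closure size 1 and does not accept ε.
  zz — same as the first factor's closure: |ε-closure| = 1
  zz | y | z | x — new start ε-reaches every alternative's start; none of them accept ε, so the new accept is not reached: |ε-closure| = 1 + 1 + 1 + 1 + 1 = 5
  (zz | y | z | x)* — the star's fresh start ε-reaches both the body's start and the fresh accept: |ε-closure| = 2 + 5 = 7
  (zz | y | z | x)*x — |ε-closure| = 7 + (1−1) = 7 (closure spills across the concat boundary because the left factor accepts ε)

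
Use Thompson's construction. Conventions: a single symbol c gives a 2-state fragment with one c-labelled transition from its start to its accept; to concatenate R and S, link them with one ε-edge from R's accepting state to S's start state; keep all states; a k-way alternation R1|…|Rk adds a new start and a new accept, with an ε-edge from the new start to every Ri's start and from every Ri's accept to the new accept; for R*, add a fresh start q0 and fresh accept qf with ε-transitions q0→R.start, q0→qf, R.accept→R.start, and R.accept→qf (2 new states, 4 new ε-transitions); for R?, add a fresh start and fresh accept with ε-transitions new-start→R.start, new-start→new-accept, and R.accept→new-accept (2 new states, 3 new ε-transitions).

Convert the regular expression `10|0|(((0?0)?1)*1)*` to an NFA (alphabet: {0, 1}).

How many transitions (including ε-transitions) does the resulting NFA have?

31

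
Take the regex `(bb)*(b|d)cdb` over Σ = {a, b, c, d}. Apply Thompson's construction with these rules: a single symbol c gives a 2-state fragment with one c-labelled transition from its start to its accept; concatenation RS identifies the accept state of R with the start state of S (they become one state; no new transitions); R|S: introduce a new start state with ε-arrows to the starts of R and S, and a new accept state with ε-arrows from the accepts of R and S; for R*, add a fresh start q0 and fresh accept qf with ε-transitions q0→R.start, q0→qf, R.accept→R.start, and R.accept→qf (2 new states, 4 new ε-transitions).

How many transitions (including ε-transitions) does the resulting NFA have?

15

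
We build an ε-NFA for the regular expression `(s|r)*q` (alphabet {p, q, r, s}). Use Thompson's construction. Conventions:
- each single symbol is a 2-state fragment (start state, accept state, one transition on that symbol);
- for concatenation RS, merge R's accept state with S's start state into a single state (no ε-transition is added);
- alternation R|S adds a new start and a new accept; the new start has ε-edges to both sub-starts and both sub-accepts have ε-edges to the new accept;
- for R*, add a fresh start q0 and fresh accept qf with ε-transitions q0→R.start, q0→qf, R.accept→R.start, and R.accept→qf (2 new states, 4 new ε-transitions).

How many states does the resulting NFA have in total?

9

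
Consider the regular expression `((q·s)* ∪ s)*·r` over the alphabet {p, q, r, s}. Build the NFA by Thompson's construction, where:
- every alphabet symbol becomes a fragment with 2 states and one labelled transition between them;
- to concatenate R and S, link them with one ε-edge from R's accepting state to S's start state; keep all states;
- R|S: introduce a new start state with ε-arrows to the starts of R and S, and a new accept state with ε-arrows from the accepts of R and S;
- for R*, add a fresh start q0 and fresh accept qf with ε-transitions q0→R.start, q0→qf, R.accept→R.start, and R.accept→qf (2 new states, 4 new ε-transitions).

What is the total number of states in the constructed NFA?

14

Per subexpression:
Each of the 4 symbol leaves contributes a 2-state fragment.
  q·s — 4 states
  (q·s)* — 6 states
  (q·s)* ∪ s — 10 states
  ((q·s)* ∪ s)* — 12 states
  ((q·s)* ∪ s)*·r — 14 states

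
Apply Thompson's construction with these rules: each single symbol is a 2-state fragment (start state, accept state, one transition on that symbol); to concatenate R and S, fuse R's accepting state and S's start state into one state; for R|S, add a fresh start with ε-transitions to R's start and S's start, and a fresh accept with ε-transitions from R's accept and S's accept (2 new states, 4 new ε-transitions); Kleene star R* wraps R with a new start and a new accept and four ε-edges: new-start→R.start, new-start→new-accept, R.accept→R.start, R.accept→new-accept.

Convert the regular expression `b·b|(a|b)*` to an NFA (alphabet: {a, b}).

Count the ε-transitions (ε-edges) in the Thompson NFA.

Recursing over subexpressions:
Each of the 4 symbol leaves contributes 0 ε-transitions.
  b·b → 0 ε-transitions
  a|b → 4 ε-transitions
  (a|b)* → 8 ε-transitions
  b·b|(a|b)* → 12 ε-transitions

12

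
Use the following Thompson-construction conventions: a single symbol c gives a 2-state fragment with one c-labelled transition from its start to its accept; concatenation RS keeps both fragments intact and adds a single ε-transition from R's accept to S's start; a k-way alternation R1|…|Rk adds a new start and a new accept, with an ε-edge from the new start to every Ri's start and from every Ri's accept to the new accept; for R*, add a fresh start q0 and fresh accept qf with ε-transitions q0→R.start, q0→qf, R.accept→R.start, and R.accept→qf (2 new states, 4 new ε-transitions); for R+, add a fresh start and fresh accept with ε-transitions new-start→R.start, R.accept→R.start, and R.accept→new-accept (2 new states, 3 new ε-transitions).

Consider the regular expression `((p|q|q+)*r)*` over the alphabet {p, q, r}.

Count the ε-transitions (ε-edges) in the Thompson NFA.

By structural recursion:
Each of the 4 symbol leaves contributes 0 ε-transitions.
  q+ = 3 ε-transitions
  p|q|q+ = 9 ε-transitions
  (p|q|q+)* = 13 ε-transitions
  (p|q|q+)*r = 14 ε-transitions
  ((p|q|q+)*r)* = 18 ε-transitions

18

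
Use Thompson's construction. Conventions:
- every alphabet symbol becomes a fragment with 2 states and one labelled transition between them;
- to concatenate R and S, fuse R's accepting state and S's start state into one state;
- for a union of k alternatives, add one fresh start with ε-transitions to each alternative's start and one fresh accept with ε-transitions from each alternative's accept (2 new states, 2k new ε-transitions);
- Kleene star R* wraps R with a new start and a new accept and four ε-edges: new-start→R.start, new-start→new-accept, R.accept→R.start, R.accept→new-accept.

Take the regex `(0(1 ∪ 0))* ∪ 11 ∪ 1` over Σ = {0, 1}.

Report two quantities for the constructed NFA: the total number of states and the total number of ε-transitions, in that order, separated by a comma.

16, 14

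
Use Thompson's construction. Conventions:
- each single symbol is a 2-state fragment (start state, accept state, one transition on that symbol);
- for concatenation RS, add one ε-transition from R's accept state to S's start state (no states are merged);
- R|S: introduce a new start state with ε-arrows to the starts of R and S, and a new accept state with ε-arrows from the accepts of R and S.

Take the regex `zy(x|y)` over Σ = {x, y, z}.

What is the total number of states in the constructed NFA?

10

Bottom-up over the parse tree:
Each of the 4 symbol leaves contributes a 2-state fragment.
  x|y → 6 states
  zy(x|y) → 10 states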